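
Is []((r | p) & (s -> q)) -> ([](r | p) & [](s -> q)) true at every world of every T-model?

Valid in T

Tableau for the negation ~([]((r | p) & (s -> q)) -> ([](r | p) & [](s -> q))):
1. ~([]((r | p) & (s -> q)) -> ([](r | p) & [](s -> q))), 0
2. []((r | p) & (s -> q)), 0   [~->-rule on 1]
3. ~([](r | p) & [](s -> q)), 0   [~->-rule on 1]
4. (r | p) & (s -> q), 0   [[]-rule on 2 via 0R0]
5. r | p, 0   [&-rule on 4]
6. s -> q, 0   [&-rule on 4]
7. ~[](s -> q), 0   [~&-rule on 3 (branches; this branch)]
8. p, 0   [|-rule on 5 (branches; this branch)]
9. q, 0   [->-rule on 6 (branches; this branch)]
10. ~(s -> q), 1   [~[]-rule on 7: fresh world 1, 0R1]
11. s, 1   [~->-rule on 10]
12. ~q, 1   [~->-rule on 10]
13. (r | p) & (s -> q), 1   [[]-rule on 2 via 0R1]
14. r | p, 1   [&-rule on 13]
15. s -> q, 1   [&-rule on 13]
16. p, 1   [|-rule on 14 (branches; this branch)]
17. q, 1   [->-rule on 15 (branches; this branch)]
Accessibility: 0R0, 0R1, 1R1
Branch closes: q and ~q both at 1.
All branches of the negation close; one closing branch shown above.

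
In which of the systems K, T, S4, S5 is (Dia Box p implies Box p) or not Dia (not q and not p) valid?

S5

S5-tableau for the negation not ((Dia Box p implies Box p) or not Dia (not q and not p)):
1. not ((Dia Box p implies Box p) or not Dia (not q and not p)), 0
2. not (Dia Box p implies Box p), 0
3. Dia (not q and not p), 0
4. Dia Box p, 0
5. not Box p, 0
6. not q and not p, 1
7. not q, 1
8. not p, 1
9. Box p, 2
10. p, 0
11. p, 1
Accessibility: 0R0, 0R1, 0R2, 1R0, 1R1, 1R2, 2R0, 2R1, 2R2
Branch closes: p and not p both at 1.
Every branch closes (one shown): valid in S5.
S4-tableau for the negation not ((Dia Box p implies Box p) or not Dia (not q and not p)):
1. not ((Dia Box p implies Box p) or not Dia (not q and not p)), 0
2. not (Dia Box p implies Box p), 0
3. Dia (not q and not p), 0
4. Dia Box p, 0
5. not Box p, 0
6. not q and not p, 1
7. not q, 1
8. not p, 1
9. Box p, 2
10. p, 2
11. not p, 3
Accessibility: 0R0, 0R1, 0R2, 0R3, 1R1, 2R2, 3R3
Complete open branch: countermodel on an S4-frame, so not valid in S4, nor in K, T (the same frame is also a K-frame and a T-frame).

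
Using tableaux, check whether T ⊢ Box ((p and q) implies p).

Tableau for the negation not Box ((p and q) implies p):
1. not Box ((p and q) implies p), w0
2. not ((p and q) implies p), w1
3. p and q, w1
4. not p, w1
5. p, w1
6. q, w1
Accessibility: w0Rw0, w0Rw1, w1Rw1
Branch closes: p and not p both at w1.
All branches of the negation close; one closing branch shown above.

Valid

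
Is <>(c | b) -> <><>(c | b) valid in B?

Tableau for the negation ~(<>(c | b) -> <><>(c | b)):
1. ~(<>(c | b) -> <><>(c | b)), u
2. <>(c | b), u
3. ~<><>(c | b), u
4. ~<>(c | b), u
5. ~(c | b), u
6. ~c, u
7. ~b, u
8. c | b, v
9. ~<>(c | b), v
10. ~(c | b), v
11. ~c, v
12. ~b, v
13. b, v
Accessibility: uRu, uRv, vRu, vRv
Branch closes: b and ~b both at v.
Every branch of the negation's tableau closes; the branch above is one of them.

Valid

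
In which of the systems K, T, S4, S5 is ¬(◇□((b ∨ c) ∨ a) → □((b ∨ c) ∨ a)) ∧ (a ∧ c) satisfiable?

S4-tableau for the formula:
1. ¬(◇□((b ∨ c) ∨ a) → □((b ∨ c) ∨ a)) ∧ (a ∧ c), u
2. ¬(◇□((b ∨ c) ∨ a) → □((b ∨ c) ∨ a)), u
3. a ∧ c, u
4. ◇□((b ∨ c) ∨ a), u
5. ¬□((b ∨ c) ∨ a), u
6. a, u
7. c, u
8. □((b ∨ c) ∨ a), v
9. (b ∨ c) ∨ a, v
10. a, v
11. ¬((b ∨ c) ∨ a), w
12. ¬(b ∨ c), w
13. ¬a, w
14. ¬b, w
15. ¬c, w
Accessibility: uRu, uRv, uRw, vRv, wRw
Complete open branch: satisfiable in S4, hence also in K, T (this S4-model is also a K-model and a T-model).
S5-tableau for the formula:
1. ¬(◇□((b ∨ c) ∨ a) → □((b ∨ c) ∨ a)) ∧ (a ∧ c), u
2. ¬(◇□((b ∨ c) ∨ a) → □((b ∨ c) ∨ a)), u
3. a ∧ c, u
4. ◇□((b ∨ c) ∨ a), u
5. ¬□((b ∨ c) ∨ a), u
6. a, u
7. c, u
8. □((b ∨ c) ∨ a), v
9. (b ∨ c) ∨ a, u
10. (b ∨ c) ∨ a, v
11. b ∨ c, u
12. b ∨ c, v
13. c, v
14. ¬((b ∨ c) ∨ a), w
15. ¬(b ∨ c), w
16. ¬a, w
17. ¬b, w
18. ¬c, w
19. (b ∨ c) ∨ a, w
20. b ∨ c, w
21. c, w
Accessibility: uRu, uRv, uRw, vRu, vRv, vRw, wRu, wRv, wRw
Branch closes: c and ¬c both at w.
Every branch closes (one shown): unsatisfiable in S5.

K, T, S4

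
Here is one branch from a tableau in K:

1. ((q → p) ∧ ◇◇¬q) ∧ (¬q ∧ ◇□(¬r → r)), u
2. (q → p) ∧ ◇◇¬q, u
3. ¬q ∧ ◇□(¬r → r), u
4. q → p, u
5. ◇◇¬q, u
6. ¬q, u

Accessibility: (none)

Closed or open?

There is no literal clash: for every atom and world, at most one sign appears.

Not closed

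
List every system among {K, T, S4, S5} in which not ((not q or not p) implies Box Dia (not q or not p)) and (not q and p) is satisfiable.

K, T, S4

S4-tableau for the formula:
1. not ((not q or not p) implies Box Dia (not q or not p)) and (not q and p), u
2. not ((not q or not p) implies Box Dia (not q or not p)), u   [and-rule on 1]
3. not q and p, u   [and-rule on 1]
4. not q or not p, u   [neg-implies-rule on 2]
5. not Box Dia (not q or not p), u   [neg-implies-rule on 2]
6. not q, u   [and-rule on 3]
7. p, u   [and-rule on 3]
8. not Dia (not q or not p), v   [neg-Box-rule on 5: fresh world v, uRv]
9. not (not q or not p), v   [neg-Dia-rule on 8 via vRv]
10. q, v   [neg-or-rule on 9]
11. p, v   [neg-or-rule on 9]
Accessibility: uRu, uRv, vRv
Complete open branch: satisfiable in S4, hence also in K, T (this S4-model is also a K-model and a T-model).
S5-tableau for the formula:
1. not ((not q or not p) implies Box Dia (not q or not p)) and (not q and p), u
2. not ((not q or not p) implies Box Dia (not q or not p)), u   [and-rule on 1]
3. not q and p, u   [and-rule on 1]
4. not q or not p, u   [neg-implies-rule on 2]
5. not Box Dia (not q or not p), u   [neg-implies-rule on 2]
6. not q, u   [and-rule on 3]
7. p, u   [and-rule on 3]
8. not Dia (not q or not p), v   [neg-Box-rule on 5: fresh world v, uRv]
9. not (not q or not p), u   [neg-Dia-rule on 8 via vRu]
10. q, u   [neg-or-rule on 9]
Accessibility: uRu, uRv, vRu, vRv
Branch closes: q and not q both at u.
Every branch closes (one shown): unsatisfiable in S5.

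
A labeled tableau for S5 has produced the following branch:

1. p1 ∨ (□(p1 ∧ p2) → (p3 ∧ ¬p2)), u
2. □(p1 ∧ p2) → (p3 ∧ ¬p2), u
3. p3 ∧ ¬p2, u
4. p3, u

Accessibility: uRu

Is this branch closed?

Not closed

No world carries both an atom and its negation.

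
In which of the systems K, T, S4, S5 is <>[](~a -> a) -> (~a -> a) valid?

S4-tableau for the negation ~(<>[](~a -> a) -> (~a -> a)):
1. ~(<>[](~a -> a) -> (~a -> a)), u
2. <>[](~a -> a), u
3. ~(~a -> a), u
4. ~a, u
5. [](~a -> a), v
6. ~a -> a, v
7. a, v
Accessibility: uRu, uRv, vRv
Complete open branch: countermodel on an S4-frame, so not valid in S4, nor in K, T (the same frame is also a K-frame and a T-frame).
S5-tableau for the negation ~(<>[](~a -> a) -> (~a -> a)):
1. ~(<>[](~a -> a) -> (~a -> a)), u
2. <>[](~a -> a), u
3. ~(~a -> a), u
4. ~a, u
5. [](~a -> a), v
6. ~a -> a, u
7. ~a -> a, v
8. a, u
Accessibility: uRu, uRv, vRu, vRv
Branch closes: a and ~a both at u.
Every branch closes (one shown): valid in S5.

S5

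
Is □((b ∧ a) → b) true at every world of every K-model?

Tableau for the negation ¬□((b ∧ a) → b):
1. ¬□((b ∧ a) → b), u
2. ¬((b ∧ a) → b), v
3. b ∧ a, v
4. ¬b, v
5. b, v
6. a, v
Accessibility: uRv
Branch closes: b and ¬b both at v.
Every branch of the negation's tableau closes; the branch above is one of them.

Valid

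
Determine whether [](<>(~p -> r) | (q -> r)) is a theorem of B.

Tableau for the negation ~[](<>(~p -> r) | (q -> r)):
1. ~[](<>(~p -> r) | (q -> r)), u
2. ~(<>(~p -> r) | (q -> r)), v   [~[]-rule on 1: fresh world v, uRv]
3. ~<>(~p -> r), v   [~|-rule on 2]
4. ~(q -> r), v   [~|-rule on 2]
5. q, v   [~->-rule on 4]
6. ~r, v   [~->-rule on 4]
7. ~(~p -> r), u   [~<>-rule on 3 via vRu]
8. ~p, u   [~->-rule on 7]
9. ~r, u   [~->-rule on 7]
10. ~(~p -> r), v   [~<>-rule on 3 via vRv]
11. ~p, v   [~->-rule on 10]
Accessibility: uRu, uRv, vRu, vRv
The negation has an open branch (countermodel exists).

No, not valid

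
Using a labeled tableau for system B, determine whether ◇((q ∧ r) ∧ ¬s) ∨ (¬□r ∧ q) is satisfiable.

1. ◇((q ∧ r) ∧ ¬s) ∨ (¬□r ∧ q), w0
2. ¬□r ∧ q, w0   [∨-rule on 1 (branches; this branch)]
3. ¬□r, w0   [∧-rule on 2]
4. q, w0   [∧-rule on 2]
5. ¬r, w1   [¬□-rule on 3: fresh world w1, w0Rw1]
Accessibility: w0Rw0, w0Rw1, w1Rw0, w1Rw1

Satisfiable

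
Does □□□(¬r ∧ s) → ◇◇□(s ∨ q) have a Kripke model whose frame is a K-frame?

1. □□□(¬r ∧ s) → ◇◇□(s ∨ q), w0
2. ◇◇□(s ∨ q), w0   [→-rule on 1 (branches; this branch)]
3. ◇□(s ∨ q), w1   [◇-rule on 2: fresh world w1, w0Rw1]
4. □(s ∨ q), w2   [◇-rule on 3: fresh world w2, w1Rw2]
Accessibility: w0Rw1, w1Rw2

Yes, satisfiable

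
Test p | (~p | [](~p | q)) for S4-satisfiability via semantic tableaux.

Satisfiable

1. p | (~p | [](~p | q)), w0
2. ~p | [](~p | q), w0   [|-rule on 1 (branches; this branch)]
3. [](~p | q), w0   [|-rule on 2 (branches; this branch)]
4. ~p | q, w0   [[]-rule on 3 via w0Rw0]
5. q, w0   [|-rule on 4 (branches; this branch)]
Accessibility: w0Rw0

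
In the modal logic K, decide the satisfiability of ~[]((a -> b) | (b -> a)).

Unsatisfiable (every branch closes)

1. ~[]((a -> b) | (b -> a)), u
2. ~((a -> b) | (b -> a)), v
3. ~(a -> b), v
4. ~(b -> a), v
5. a, v
6. ~b, v
7. b, v
8. ~a, v
Accessibility: uRv
Branch closes: b and ~b both at v.
All branches of the tableau close; one closing branch shown above.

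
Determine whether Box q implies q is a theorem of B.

Tableau for the negation not (Box q implies q):
1. not (Box q implies q), w0
2. Box q, w0   [neg-implies-rule on 1]
3. not q, w0   [neg-implies-rule on 1]
4. q, w0   [Box-rule on 2 via w0Rw0]
Accessibility: w0Rw0
Branch closes: q and not q both at w0.
All branches of the negation close; one closing branch shown above.

Yes, valid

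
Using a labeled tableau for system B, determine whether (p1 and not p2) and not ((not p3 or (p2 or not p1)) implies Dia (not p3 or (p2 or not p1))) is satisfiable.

1. (p1 and not p2) and not ((not p3 or (p2 or not p1)) implies Dia (not p3 or (p2 or not p1))), u
2. p1 and not p2, u
3. not ((not p3 or (p2 or not p1)) implies Dia (not p3 or (p2 or not p1))), u
4. p1, u
5. not p2, u
6. not p3 or (p2 or not p1), u
7. not Dia (not p3 or (p2 or not p1)), u
8. not (not p3 or (p2 or not p1)), u
9. p3, u
10. not (p2 or not p1), u
11. p2 or not p1, u
12. not p1, u
Accessibility: uRu
Branch closes: p1 and not p1 both at u.
Every branch closes; the branch above is one of them.

Unsatisfiable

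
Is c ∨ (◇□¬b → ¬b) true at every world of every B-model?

Valid

Tableau for the negation ¬(c ∨ (◇□¬b → ¬b)):
1. ¬(c ∨ (◇□¬b → ¬b)), w0
2. ¬c, w0
3. ¬(◇□¬b → ¬b), w0
4. ◇□¬b, w0
5. b, w0
6. □¬b, w1
7. ¬b, w0
Accessibility: w0Rw0, w0Rw1, w1Rw0, w1Rw1
Branch closes: b and ¬b both at w0.
Every branch of the negation's tableau closes; the branch above is one of them.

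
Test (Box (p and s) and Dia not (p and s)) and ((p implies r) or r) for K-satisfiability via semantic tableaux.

Unsatisfiable (every branch closes)

1. (Box (p and s) and Dia not (p and s)) and ((p implies r) or r), 0
2. Box (p and s) and Dia not (p and s), 0
3. (p implies r) or r, 0
4. Box (p and s), 0
5. Dia not (p and s), 0
6. p implies r, 0
7. r, 0
8. not (p and s), 1
9. p and s, 1
10. p, 1
11. s, 1
12. not s, 1
Accessibility: 0R1
Branch closes: s and not s both at 1.
All branches of the tableau close; one closing branch shown above.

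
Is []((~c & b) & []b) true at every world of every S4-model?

Tableau for the negation ~[]((~c & b) & []b):
1. ~[]((~c & b) & []b), u
2. ~((~c & b) & []b), v
3. ~[]b, v
4. ~b, w
Accessibility: uRu, uRv, uRw, vRv, vRw, wRw
The negation has an open branch (countermodel exists).

Invalid (countermodel exists)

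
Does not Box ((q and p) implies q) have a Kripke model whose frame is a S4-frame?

1. not Box ((q and p) implies q), 0
2. not ((q and p) implies q), 1
3. q and p, 1
4. not q, 1
5. q, 1
6. p, 1
Accessibility: 0R0, 0R1, 1R1
Branch closes: q and not q both at 1.
All branches of the tableau close; one closing branch shown above.

Unsatisfiable (every branch closes)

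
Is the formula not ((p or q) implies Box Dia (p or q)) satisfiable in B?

1. not ((p or q) implies Box Dia (p or q)), 0
2. p or q, 0   [neg-implies-rule on 1]
3. not Box Dia (p or q), 0   [neg-implies-rule on 1]
4. q, 0   [or-rule on 2 (branches; this branch)]
5. not Dia (p or q), 1   [neg-Box-rule on 3: fresh world 1, 0R1]
6. not (p or q), 0   [neg-Dia-rule on 5 via 1R0]
7. not p, 0   [neg-or-rule on 6]
8. not q, 0   [neg-or-rule on 6]
Accessibility: 0R0, 0R1, 1R0, 1R1
Branch closes: q and not q both at 0.
Every branch closes; the branch above is one of them.

Unsatisfiable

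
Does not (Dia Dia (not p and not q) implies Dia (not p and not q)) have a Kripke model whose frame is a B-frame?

Yes, satisfiable

1. not (Dia Dia (not p and not q) implies Dia (not p and not q)), u
2. Dia Dia (not p and not q), u
3. not Dia (not p and not q), u
4. not (not p and not q), u
5. q, u
6. Dia (not p and not q), v
7. not (not p and not q), v
8. q, v
9. not p and not q, w
10. not p, w
11. not q, w
Accessibility: uRu, uRv, vRu, vRv, vRw, wRv, wRw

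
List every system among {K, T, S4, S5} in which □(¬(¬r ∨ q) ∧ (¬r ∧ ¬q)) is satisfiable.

K

T-tableau for the formula:
1. □(¬(¬r ∨ q) ∧ (¬r ∧ ¬q)), u
2. ¬(¬r ∨ q) ∧ (¬r ∧ ¬q), u
3. ¬(¬r ∨ q), u
4. ¬r ∧ ¬q, u
5. r, u
6. ¬q, u
7. ¬r, u
Accessibility: uRu
Branch closes: r and ¬r both at u.
Every branch closes (one shown): unsatisfiable in T, hence also in S4, S5 (every S4/S5-frame is a T-frame).
K-tableau for the formula:
1. □(¬(¬r ∨ q) ∧ (¬r ∧ ¬q)), u
Complete open branch: satisfiable in K.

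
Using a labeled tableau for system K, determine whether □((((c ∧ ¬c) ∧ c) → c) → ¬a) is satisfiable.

1. □((((c ∧ ¬c) ∧ c) → c) → ¬a), 0

Satisfiable (open branch found)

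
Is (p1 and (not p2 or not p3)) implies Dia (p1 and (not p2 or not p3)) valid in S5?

Tableau for the negation not ((p1 and (not p2 or not p3)) implies Dia (p1 and (not p2 or not p3))):
1. not ((p1 and (not p2 or not p3)) implies Dia (p1 and (not p2 or not p3))), 0
2. p1 and (not p2 or not p3), 0   [neg-implies-rule on 1]
3. not Dia (p1 and (not p2 or not p3)), 0   [neg-implies-rule on 1]
4. p1, 0   [and-rule on 2]
5. not p2 or not p3, 0   [and-rule on 2]
6. not (p1 and (not p2 or not p3)), 0   [neg-Dia-rule on 3 via 0R0]
7. not p3, 0   [or-rule on 5 (branches; this branch)]
8. not (not p2 or not p3), 0   [neg-and-rule on 6 (branches; this branch)]
9. p2, 0   [neg-or-rule on 8]
10. p3, 0   [neg-or-rule on 8]
Accessibility: 0R0
Branch closes: p3 and not p3 both at 0.
All branches of the negation close; one closing branch shown above.

Yes, valid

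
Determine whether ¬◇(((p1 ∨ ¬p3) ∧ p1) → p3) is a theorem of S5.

Tableau for the negation ◇(((p1 ∨ ¬p3) ∧ p1) → p3):
1. ◇(((p1 ∨ ¬p3) ∧ p1) → p3), u
2. ((p1 ∨ ¬p3) ∧ p1) → p3, v   [◇-rule on 1: fresh world v, uRv]
3. p3, v   [→-rule on 2 (branches; this branch)]
Accessibility: uRu, uRv, vRu, vRv
The negation has an open branch (countermodel exists).

No, not valid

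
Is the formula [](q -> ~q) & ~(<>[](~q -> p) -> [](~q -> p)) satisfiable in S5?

Unsatisfiable

1. [](q -> ~q) & ~(<>[](~q -> p) -> [](~q -> p)), 0
2. [](q -> ~q), 0   [&-rule on 1]
3. ~(<>[](~q -> p) -> [](~q -> p)), 0   [&-rule on 1]
4. <>[](~q -> p), 0   [~->-rule on 3]
5. ~[](~q -> p), 0   [~->-rule on 3]
6. q -> ~q, 0   [[]-rule on 2 via 0R0]
7. ~q, 0   [->-rule on 6 (branches; this branch)]
8. [](~q -> p), 1   [<>-rule on 4: fresh world 1, 0R1]
9. q -> ~q, 1   [[]-rule on 2 via 0R1]
10. ~q -> p, 0   [[]-rule on 8 via 1R0]
11. ~q -> p, 1   [[]-rule on 8 via 1R1]
12. ~q, 1   [->-rule on 9 (branches; this branch)]
13. p, 0   [->-rule on 10 (branches; this branch)]
14. p, 1   [->-rule on 11 (branches; this branch)]
15. ~(~q -> p), 2   [~[]-rule on 5: fresh world 2, 0R2]
16. ~q, 2   [~->-rule on 15]
17. ~p, 2   [~->-rule on 15]
18. q -> ~q, 2   [[]-rule on 2 via 0R2]
19. ~q -> p, 2   [[]-rule on 8 via 1R2]
20. p, 2   [->-rule on 19 (branches; this branch)]
Accessibility: 0R0, 0R1, 0R2, 1R0, 1R1, 1R2, 2R0, 2R1, 2R2
Branch closes: p and ~p both at 2.
(One branch shown.) All branches close.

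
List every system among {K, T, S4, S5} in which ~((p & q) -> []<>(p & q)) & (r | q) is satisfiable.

K, T, S4

S4-tableau for the formula:
1. ~((p & q) -> []<>(p & q)) & (r | q), u
2. ~((p & q) -> []<>(p & q)), u
3. r | q, u
4. p & q, u
5. ~[]<>(p & q), u
6. p, u
7. q, u
8. ~<>(p & q), v
9. ~(p & q), v
10. ~q, v
Accessibility: uRu, uRv, vRv
Complete open branch: satisfiable in S4, hence also in K, T (this S4-model is also a K-model and a T-model).
S5-tableau for the formula:
1. ~((p & q) -> []<>(p & q)) & (r | q), u
2. ~((p & q) -> []<>(p & q)), u
3. r | q, u
4. p & q, u
5. ~[]<>(p & q), u
6. p, u
7. q, u
8. ~<>(p & q), v
9. ~(p & q), u
10. ~(p & q), v
11. ~q, u
Accessibility: uRu, uRv, vRu, vRv
Branch closes: q and ~q both at u.
Every branch closes (one shown): unsatisfiable in S5.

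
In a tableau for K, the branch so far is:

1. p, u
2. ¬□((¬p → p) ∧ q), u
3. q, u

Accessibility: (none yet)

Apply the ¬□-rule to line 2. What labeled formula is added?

a fresh world v with uRv, and ¬((¬p → p) ∧ q) at v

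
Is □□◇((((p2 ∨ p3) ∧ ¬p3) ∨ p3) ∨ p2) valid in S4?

Tableau for the negation ¬□□◇((((p2 ∨ p3) ∧ ¬p3) ∨ p3) ∨ p2):
1. ¬□□◇((((p2 ∨ p3) ∧ ¬p3) ∨ p3) ∨ p2), w0
2. ¬□◇((((p2 ∨ p3) ∧ ¬p3) ∨ p3) ∨ p2), w1   [¬□-rule on 1: fresh world w1, w0Rw1]
3. ¬◇((((p2 ∨ p3) ∧ ¬p3) ∨ p3) ∨ p2), w2   [¬□-rule on 2: fresh world w2, w1Rw2]
4. ¬((((p2 ∨ p3) ∧ ¬p3) ∨ p3) ∨ p2), w2   [¬◇-rule on 3 via w2Rw2]
5. ¬(((p2 ∨ p3) ∧ ¬p3) ∨ p3), w2   [¬∨-rule on 4]
6. ¬p2, w2   [¬∨-rule on 4]
7. ¬((p2 ∨ p3) ∧ ¬p3), w2   [¬∨-rule on 5]
8. ¬p3, w2   [¬∨-rule on 5]
9. ¬(p2 ∨ p3), w2   [¬∧-rule on 7 (branches; this branch)]
Accessibility: w0Rw0, w0Rw1, w0Rw2, w1Rw1, w1Rw2, w2Rw2
The negation has an open branch (countermodel exists).

Invalid (countermodel exists)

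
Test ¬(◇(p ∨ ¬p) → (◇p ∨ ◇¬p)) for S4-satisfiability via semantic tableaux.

1. ¬(◇(p ∨ ¬p) → (◇p ∨ ◇¬p)), 0
2. ◇(p ∨ ¬p), 0
3. ¬(◇p ∨ ◇¬p), 0
4. ¬◇p, 0
5. ¬◇¬p, 0
6. ¬p, 0
7. p, 0
Accessibility: 0R0
Branch closes: p and ¬p both at 0.
(One branch shown.) All branches close.

Unsatisfiable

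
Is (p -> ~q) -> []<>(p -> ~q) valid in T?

Tableau for the negation ~((p -> ~q) -> []<>(p -> ~q)):
1. ~((p -> ~q) -> []<>(p -> ~q)), 0
2. p -> ~q, 0
3. ~[]<>(p -> ~q), 0
4. ~q, 0
5. ~<>(p -> ~q), 1
6. ~(p -> ~q), 1
7. p, 1
8. q, 1
Accessibility: 0R0, 0R1, 1R1
The negation has an open branch (countermodel exists).

No, not valid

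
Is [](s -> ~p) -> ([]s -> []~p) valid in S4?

Tableau for the negation ~([](s -> ~p) -> ([]s -> []~p)):
1. ~([](s -> ~p) -> ([]s -> []~p)), 0
2. [](s -> ~p), 0
3. ~([]s -> []~p), 0
4. []s, 0
5. ~[]~p, 0
6. s -> ~p, 0
7. s, 0
8. ~p, 0
9. p, 1
10. s -> ~p, 1
11. s, 1
12. ~p, 1
Accessibility: 0R0, 0R1, 1R1
Branch closes: p and ~p both at 1.
Every branch of the negation's tableau closes; the branch above is one of them.

Yes, valid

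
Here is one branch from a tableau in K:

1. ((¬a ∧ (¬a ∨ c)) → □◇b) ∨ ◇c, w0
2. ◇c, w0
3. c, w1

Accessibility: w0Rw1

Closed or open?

Open

No atom appears with both signs at the same world.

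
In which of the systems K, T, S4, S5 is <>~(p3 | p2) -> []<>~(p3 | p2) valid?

S5

S4-tableau for the negation ~(<>~(p3 | p2) -> []<>~(p3 | p2)):
1. ~(<>~(p3 | p2) -> []<>~(p3 | p2)), u
2. <>~(p3 | p2), u   [~->-rule on 1]
3. ~[]<>~(p3 | p2), u   [~->-rule on 1]
4. ~(p3 | p2), v   [<>-rule on 2: fresh world v, uRv]
5. ~p3, v   [~|-rule on 4]
6. ~p2, v   [~|-rule on 4]
7. ~<>~(p3 | p2), w   [~[]-rule on 3: fresh world w, uRw]
8. p3 | p2, w   [~<>-rule on 7 via wRw]
9. p2, w   [|-rule on 8 (branches; this branch)]
Accessibility: uRu, uRv, uRw, vRv, wRw
Complete open branch: countermodel on an S4-frame, so not valid in S4, nor in K, T (the same frame is also a K-frame and a T-frame).
S5-tableau for the negation ~(<>~(p3 | p2) -> []<>~(p3 | p2)):
1. ~(<>~(p3 | p2) -> []<>~(p3 | p2)), u
2. <>~(p3 | p2), u   [~->-rule on 1]
3. ~[]<>~(p3 | p2), u   [~->-rule on 1]
4. ~(p3 | p2), v   [<>-rule on 2: fresh world v, uRv]
5. ~p3, v   [~|-rule on 4]
6. ~p2, v   [~|-rule on 4]
7. ~<>~(p3 | p2), w   [~[]-rule on 3: fresh world w, uRw]
8. p3 | p2, u   [~<>-rule on 7 via wRu]
9. p3 | p2, v   [~<>-rule on 7 via wRv]
10. p3 | p2, w   [~<>-rule on 7 via wRw]
11. p2, u   [|-rule on 8 (branches; this branch)]
12. p2, v   [|-rule on 9 (branches; this branch)]
Accessibility: uRu, uRv, uRw, vRu, vRv, vRw, wRu, wRv, wRw
Branch closes: p2 and ~p2 both at v.
Every branch closes (one shown): valid in S5.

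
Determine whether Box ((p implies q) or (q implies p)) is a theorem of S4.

Valid in S4

Tableau for the negation not Box ((p implies q) or (q implies p)):
1. not Box ((p implies q) or (q implies p)), w0
2. not ((p implies q) or (q implies p)), w1
3. not (p implies q), w1
4. not (q implies p), w1
5. p, w1
6. not q, w1
7. q, w1
8. not p, w1
Accessibility: w0Rw0, w0Rw1, w1Rw1
Branch closes: q and not q both at w1.
All branches of the negation close; one closing branch shown above.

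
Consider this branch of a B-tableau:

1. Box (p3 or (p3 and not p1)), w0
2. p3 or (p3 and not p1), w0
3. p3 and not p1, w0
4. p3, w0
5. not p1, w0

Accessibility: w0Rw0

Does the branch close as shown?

Not closed

No world carries both an atom and its negation.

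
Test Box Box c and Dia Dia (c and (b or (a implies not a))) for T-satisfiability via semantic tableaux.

Yes, satisfiable

1. Box Box c and Dia Dia (c and (b or (a implies not a))), w0
2. Box Box c, w0
3. Dia Dia (c and (b or (a implies not a))), w0
4. Box c, w0
5. c, w0
6. Dia (c and (b or (a implies not a))), w1
7. Box c, w1
8. c, w1
9. c and (b or (a implies not a)), w2
10. c, w2
11. b or (a implies not a), w2
12. a implies not a, w2
13. not a, w2
Accessibility: w0Rw0, w0Rw1, w1Rw1, w1Rw2, w2Rw2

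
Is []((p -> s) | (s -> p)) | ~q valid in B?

Tableau for the negation ~([]((p -> s) | (s -> p)) | ~q):
1. ~([]((p -> s) | (s -> p)) | ~q), 0
2. ~[]((p -> s) | (s -> p)), 0   [~|-rule on 1]
3. q, 0   [~|-rule on 1]
4. ~((p -> s) | (s -> p)), 1   [~[]-rule on 2: fresh world 1, 0R1]
5. ~(p -> s), 1   [~|-rule on 4]
6. ~(s -> p), 1   [~|-rule on 4]
7. p, 1   [~->-rule on 5]
8. ~s, 1   [~->-rule on 5]
9. s, 1   [~->-rule on 6]
10. ~p, 1   [~->-rule on 6]
Accessibility: 0R0, 0R1, 1R0, 1R1
Branch closes: s and ~s both at 1.
All branches of the negation close; one closing branch shown above.

Valid in B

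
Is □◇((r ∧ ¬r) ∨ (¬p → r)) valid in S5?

Tableau for the negation ¬□◇((r ∧ ¬r) ∨ (¬p → r)):
1. ¬□◇((r ∧ ¬r) ∨ (¬p → r)), w0
2. ¬◇((r ∧ ¬r) ∨ (¬p → r)), w1
3. ¬((r ∧ ¬r) ∨ (¬p → r)), w0
4. ¬(r ∧ ¬r), w0
5. ¬(¬p → r), w0
6. ¬p, w0
7. ¬r, w0
8. ¬((r ∧ ¬r) ∨ (¬p → r)), w1
9. ¬(r ∧ ¬r), w1
10. ¬(¬p → r), w1
11. ¬p, w1
12. ¬r, w1
Accessibility: w0Rw0, w0Rw1, w1Rw0, w1Rw1
The negation has an open branch (countermodel exists).

No, not valid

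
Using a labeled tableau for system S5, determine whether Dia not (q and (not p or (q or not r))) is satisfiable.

Satisfiable

1. Dia not (q and (not p or (q or not r))), u
2. not (q and (not p or (q or not r))), v   [Dia-rule on 1: fresh world v, uRv]
3. not (not p or (q or not r)), v   [neg-and-rule on 2 (branches; this branch)]
4. p, v   [neg-or-rule on 3]
5. not (q or not r), v   [neg-or-rule on 3]
6. not q, v   [neg-or-rule on 5]
7. r, v   [neg-or-rule on 5]
Accessibility: uRu, uRv, vRu, vRv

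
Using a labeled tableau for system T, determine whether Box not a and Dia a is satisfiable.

1. Box not a and Dia a, w0
2. Box not a, w0   [and-rule on 1]
3. Dia a, w0   [and-rule on 1]
4. not a, w0   [Box-rule on 2 via w0Rw0]
5. a, w1   [Dia-rule on 3: fresh world w1, w0Rw1]
6. not a, w1   [Box-rule on 2 via w0Rw1]
Accessibility: w0Rw0, w0Rw1, w1Rw1
Branch closes: a and not a both at w1.
(One branch shown.) All branches close.

No, unsatisfiable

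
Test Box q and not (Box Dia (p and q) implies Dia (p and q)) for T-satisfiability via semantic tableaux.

No, unsatisfiable

1. Box q and not (Box Dia (p and q) implies Dia (p and q)), 0
2. Box q, 0
3. not (Box Dia (p and q) implies Dia (p and q)), 0
4. Box Dia (p and q), 0
5. not Dia (p and q), 0
6. q, 0
7. Dia (p and q), 0
8. not (p and q), 0
9. not p, 0
10. p and q, 1
11. p, 1
12. q, 1
13. Dia (p and q), 1
14. not (p and q), 1
15. not q, 1
Accessibility: 0R0, 0R1, 1R1
Branch closes: q and not q both at 1.
All branches of the tableau close; one closing branch shown above.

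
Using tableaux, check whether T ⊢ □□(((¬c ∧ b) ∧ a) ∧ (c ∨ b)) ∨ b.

Tableau for the negation ¬(□□(((¬c ∧ b) ∧ a) ∧ (c ∨ b)) ∨ b):
1. ¬(□□(((¬c ∧ b) ∧ a) ∧ (c ∨ b)) ∨ b), 0
2. ¬□□(((¬c ∧ b) ∧ a) ∧ (c ∨ b)), 0
3. ¬b, 0
4. ¬□(((¬c ∧ b) ∧ a) ∧ (c ∨ b)), 1
5. ¬(((¬c ∧ b) ∧ a) ∧ (c ∨ b)), 2
6. ¬(c ∨ b), 2
7. ¬c, 2
8. ¬b, 2
Accessibility: 0R0, 0R1, 1R1, 1R2, 2R2
The negation has an open branch (countermodel exists).

Not valid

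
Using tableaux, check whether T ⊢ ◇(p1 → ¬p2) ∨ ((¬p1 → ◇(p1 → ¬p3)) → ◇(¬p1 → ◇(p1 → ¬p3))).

Valid in T

Tableau for the negation ¬(◇(p1 → ¬p2) ∨ ((¬p1 → ◇(p1 → ¬p3)) → ◇(¬p1 → ◇(p1 → ¬p3)))):
1. ¬(◇(p1 → ¬p2) ∨ ((¬p1 → ◇(p1 → ¬p3)) → ◇(¬p1 → ◇(p1 → ¬p3)))), u
2. ¬◇(p1 → ¬p2), u   [¬∨-rule on 1]
3. ¬((¬p1 → ◇(p1 → ¬p3)) → ◇(¬p1 → ◇(p1 → ¬p3))), u   [¬∨-rule on 1]
4. ¬p1 → ◇(p1 → ¬p3), u   [¬→-rule on 3]
5. ¬◇(¬p1 → ◇(p1 → ¬p3)), u   [¬→-rule on 3]
6. ¬(p1 → ¬p2), u   [¬◇-rule on 2 via uRu]
7. p1, u   [¬→-rule on 6]
8. p2, u   [¬→-rule on 6]
9. ¬(¬p1 → ◇(p1 → ¬p3)), u   [¬◇-rule on 5 via uRu]
10. ¬p1, u   [¬→-rule on 9]
11. ¬◇(p1 → ¬p3), u   [¬→-rule on 9]
Accessibility: uRu
Branch closes: p1 and ¬p1 both at u.
Every branch of the negation's tableau closes; the branch above is one of them.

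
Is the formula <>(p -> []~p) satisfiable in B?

1. <>(p -> []~p), w0
2. p -> []~p, w1
3. []~p, w1
4. ~p, w0
5. ~p, w1
Accessibility: w0Rw0, w0Rw1, w1Rw0, w1Rw1

Satisfiable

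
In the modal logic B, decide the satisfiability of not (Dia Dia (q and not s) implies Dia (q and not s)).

1. not (Dia Dia (q and not s) implies Dia (q and not s)), u
2. Dia Dia (q and not s), u
3. not Dia (q and not s), u
4. not (q and not s), u
5. s, u
6. Dia (q and not s), v
7. not (q and not s), v
8. s, v
9. q and not s, w
10. q, w
11. not s, w
Accessibility: uRu, uRv, vRu, vRv, vRw, wRv, wRw

Satisfiable (open branch found)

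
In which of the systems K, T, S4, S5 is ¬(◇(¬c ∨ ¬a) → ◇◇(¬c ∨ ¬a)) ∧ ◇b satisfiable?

K-tableau for the formula:
1. ¬(◇(¬c ∨ ¬a) → ◇◇(¬c ∨ ¬a)) ∧ ◇b, w0
2. ¬(◇(¬c ∨ ¬a) → ◇◇(¬c ∨ ¬a)), w0   [∧-rule on 1]
3. ◇b, w0   [∧-rule on 1]
4. ◇(¬c ∨ ¬a), w0   [¬→-rule on 2]
5. ¬◇◇(¬c ∨ ¬a), w0   [¬→-rule on 2]
6. b, w1   [◇-rule on 3: fresh world w1, w0Rw1]
7. ¬◇(¬c ∨ ¬a), w1   [¬◇-rule on 5 via w0Rw1]
8. ¬c ∨ ¬a, w2   [◇-rule on 4: fresh world w2, w0Rw2]
9. ¬◇(¬c ∨ ¬a), w2   [¬◇-rule on 5 via w0Rw2]
10. ¬a, w2   [∨-rule on 8 (branches; this branch)]
Accessibility: w0Rw1, w0Rw2
Complete open branch: satisfiable in K.
T-tableau for the formula:
1. ¬(◇(¬c ∨ ¬a) → ◇◇(¬c ∨ ¬a)) ∧ ◇b, w0
2. ¬(◇(¬c ∨ ¬a) → ◇◇(¬c ∨ ¬a)), w0   [∧-rule on 1]
3. ◇b, w0   [∧-rule on 1]
4. ◇(¬c ∨ ¬a), w0   [¬→-rule on 2]
5. ¬◇◇(¬c ∨ ¬a), w0   [¬→-rule on 2]
6. ¬◇(¬c ∨ ¬a), w0   [¬◇-rule on 5 via w0Rw0]
7. ¬(¬c ∨ ¬a), w0   [¬◇-rule on 6 via w0Rw0]
8. c, w0   [¬∨-rule on 7]
9. a, w0   [¬∨-rule on 7]
10. b, w1   [◇-rule on 3: fresh world w1, w0Rw1]
11. ¬◇(¬c ∨ ¬a), w1   [¬◇-rule on 5 via w0Rw1]
12. ¬(¬c ∨ ¬a), w1   [¬◇-rule on 6 via w0Rw1]
13. c, w1   [¬∨-rule on 12]
14. a, w1   [¬∨-rule on 12]
15. ¬c ∨ ¬a, w2   [◇-rule on 4: fresh world w2, w0Rw2]
16. ¬◇(¬c ∨ ¬a), w2   [¬◇-rule on 5 via w0Rw2]
17. ¬(¬c ∨ ¬a), w2   [¬◇-rule on 6 via w0Rw2]
18. c, w2   [¬∨-rule on 17]
19. a, w2   [¬∨-rule on 17]
20. ¬a, w2   [∨-rule on 15 (branches; this branch)]
Accessibility: w0Rw0, w0Rw1, w0Rw2, w1Rw1, w2Rw2
Branch closes: a and ¬a both at w2.
Every branch closes (one shown): unsatisfiable in T, hence also in S4, S5 (every S4/S5-frame is a T-frame).

K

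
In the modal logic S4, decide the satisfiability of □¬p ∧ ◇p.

1. □¬p ∧ ◇p, 0
2. □¬p, 0
3. ◇p, 0
4. ¬p, 0
5. p, 1
6. ¬p, 1
Accessibility: 0R0, 0R1, 1R1
Branch closes: p and ¬p both at 1.
All branches of the tableau close; one closing branch shown above.

Unsatisfiable (every branch closes)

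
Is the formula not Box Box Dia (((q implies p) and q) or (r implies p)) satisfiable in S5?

Satisfiable

1. not Box Box Dia (((q implies p) and q) or (r implies p)), w0
2. not Box Dia (((q implies p) and q) or (r implies p)), w1
3. not Dia (((q implies p) and q) or (r implies p)), w2
4. not (((q implies p) and q) or (r implies p)), w0
5. not ((q implies p) and q), w0
6. not (r implies p), w0
7. r, w0
8. not p, w0
9. not (((q implies p) and q) or (r implies p)), w1
10. not ((q implies p) and q), w1
11. not (r implies p), w1
12. r, w1
13. not p, w1
14. not (((q implies p) and q) or (r implies p)), w2
15. not ((q implies p) and q), w2
16. not (r implies p), w2
17. r, w2
18. not p, w2
19. not q, w0
20. not q, w1
21. not q, w2
Accessibility: w0Rw0, w0Rw1, w0Rw2, w1Rw0, w1Rw1, w1Rw2, w2Rw0, w2Rw1, w2Rw2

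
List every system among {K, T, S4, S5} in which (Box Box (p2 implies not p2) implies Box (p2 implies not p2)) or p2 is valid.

T-tableau for the negation not ((Box Box (p2 implies not p2) implies Box (p2 implies not p2)) or p2):
1. not ((Box Box (p2 implies not p2) implies Box (p2 implies not p2)) or p2), 0
2. not (Box Box (p2 implies not p2) implies Box (p2 implies not p2)), 0
3. not p2, 0
4. Box Box (p2 implies not p2), 0
5. not Box (p2 implies not p2), 0
6. Box (p2 implies not p2), 0
7. p2 implies not p2, 0
8. not (p2 implies not p2), 1
9. p2, 1
10. Box (p2 implies not p2), 1
11. p2 implies not p2, 1
12. not p2, 1
Accessibility: 0R0, 0R1, 1R1
Branch closes: p2 and not p2 both at 1.
Every branch closes (one shown): valid in T, hence also in S4, S5 (every theorem of T is a theorem of S4 and S5).
K-tableau for the negation not ((Box Box (p2 implies not p2) implies Box (p2 implies not p2)) or p2):
1. not ((Box Box (p2 implies not p2) implies Box (p2 implies not p2)) or p2), 0
2. not (Box Box (p2 implies not p2) implies Box (p2 implies not p2)), 0
3. not p2, 0
4. Box Box (p2 implies not p2), 0
5. not Box (p2 implies not p2), 0
6. not (p2 implies not p2), 1
7. p2, 1
8. Box (p2 implies not p2), 1
Accessibility: 0R1
Complete open branch: countermodel on a K-frame, so not valid in K.

T, S4, S5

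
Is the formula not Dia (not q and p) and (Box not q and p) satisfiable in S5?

No, unsatisfiable

1. not Dia (not q and p) and (Box not q and p), 0
2. not Dia (not q and p), 0
3. Box not q and p, 0
4. Box not q, 0
5. p, 0
6. not (not q and p), 0
7. not q, 0
8. not p, 0
Accessibility: 0R0
Branch closes: p and not p both at 0.
(One branch shown.) All branches close.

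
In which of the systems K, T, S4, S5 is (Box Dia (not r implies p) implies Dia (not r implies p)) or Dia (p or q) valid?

T, S4, S5

K-tableau for the negation not ((Box Dia (not r implies p) implies Dia (not r implies p)) or Dia (p or q)):
1. not ((Box Dia (not r implies p) implies Dia (not r implies p)) or Dia (p or q)), u
2. not (Box Dia (not r implies p) implies Dia (not r implies p)), u
3. not Dia (p or q), u
4. Box Dia (not r implies p), u
5. not Dia (not r implies p), u
Complete open branch: countermodel on a K-frame, so not valid in K.
T-tableau for the negation not ((Box Dia (not r implies p) implies Dia (not r implies p)) or Dia (p or q)):
1. not ((Box Dia (not r implies p) implies Dia (not r implies p)) or Dia (p or q)), u
2. not (Box Dia (not r implies p) implies Dia (not r implies p)), u
3. not Dia (p or q), u
4. Box Dia (not r implies p), u
5. not Dia (not r implies p), u
6. not (p or q), u
7. not p, u
8. not q, u
9. Dia (not r implies p), u
10. not (not r implies p), u
11. not r, u
12. not r implies p, v
13. not (p or q), v
14. not p, v
15. not q, v
16. Dia (not r implies p), v
17. not (not r implies p), v
18. not r, v
19. p, v
Accessibility: uRu, uRv, vRv
Branch closes: p and not p both at v.
Every branch closes (one shown): valid in T, hence also in S4, S5 (every theorem of T is a theorem of S4 and S5).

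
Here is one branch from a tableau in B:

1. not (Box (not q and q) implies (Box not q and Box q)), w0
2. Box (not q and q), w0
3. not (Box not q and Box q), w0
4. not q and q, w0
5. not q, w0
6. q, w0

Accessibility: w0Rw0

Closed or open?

Both q and not q appear at w0.

Closed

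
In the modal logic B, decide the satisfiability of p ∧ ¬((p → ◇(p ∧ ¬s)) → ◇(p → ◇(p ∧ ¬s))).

Unsatisfiable

1. p ∧ ¬((p → ◇(p ∧ ¬s)) → ◇(p → ◇(p ∧ ¬s))), u
2. p, u
3. ¬((p → ◇(p ∧ ¬s)) → ◇(p → ◇(p ∧ ¬s))), u
4. p → ◇(p ∧ ¬s), u
5. ¬◇(p → ◇(p ∧ ¬s)), u
6. ¬(p → ◇(p ∧ ¬s)), u
7. ¬◇(p ∧ ¬s), u
8. ¬(p ∧ ¬s), u
9. ◇(p ∧ ¬s), u
10. s, u
11. p ∧ ¬s, v
12. p, v
13. ¬s, v
14. ¬(p → ◇(p ∧ ¬s)), v
15. ¬◇(p ∧ ¬s), v
16. ¬(p ∧ ¬s), v
17. s, v
Accessibility: uRu, uRv, vRu, vRv
Branch closes: s and ¬s both at v.
All branches of the tableau close; one closing branch shown above.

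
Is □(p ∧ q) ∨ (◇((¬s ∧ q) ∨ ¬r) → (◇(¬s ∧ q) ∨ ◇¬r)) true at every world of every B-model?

Yes, valid

Tableau for the negation ¬(□(p ∧ q) ∨ (◇((¬s ∧ q) ∨ ¬r) → (◇(¬s ∧ q) ∨ ◇¬r))):
1. ¬(□(p ∧ q) ∨ (◇((¬s ∧ q) ∨ ¬r) → (◇(¬s ∧ q) ∨ ◇¬r))), u
2. ¬□(p ∧ q), u
3. ¬(◇((¬s ∧ q) ∨ ¬r) → (◇(¬s ∧ q) ∨ ◇¬r)), u
4. ◇((¬s ∧ q) ∨ ¬r), u
5. ¬(◇(¬s ∧ q) ∨ ◇¬r), u
6. ¬◇(¬s ∧ q), u
7. ¬◇¬r, u
8. ¬(¬s ∧ q), u
9. r, u
10. ¬q, u
11. ¬(p ∧ q), v
12. ¬(¬s ∧ q), v
13. r, v
14. ¬q, v
15. (¬s ∧ q) ∨ ¬r, w
16. ¬(¬s ∧ q), w
17. r, w
18. ¬s ∧ q, w
19. ¬s, w
20. q, w
21. ¬q, w
Accessibility: uRu, uRv, uRw, vRu, vRv, wRu, wRw
Branch closes: q and ¬q both at w.
All branches of the negation close; one closing branch shown above.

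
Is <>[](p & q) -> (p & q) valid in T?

Tableau for the negation ~(<>[](p & q) -> (p & q)):
1. ~(<>[](p & q) -> (p & q)), w0
2. <>[](p & q), w0
3. ~(p & q), w0
4. ~q, w0
5. [](p & q), w1
6. p & q, w1
7. p, w1
8. q, w1
Accessibility: w0Rw0, w0Rw1, w1Rw1
The negation has an open branch (countermodel exists).

Not valid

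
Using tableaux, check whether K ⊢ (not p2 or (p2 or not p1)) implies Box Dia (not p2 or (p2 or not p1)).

Tableau for the negation not ((not p2 or (p2 or not p1)) implies Box Dia (not p2 or (p2 or not p1))):
1. not ((not p2 or (p2 or not p1)) implies Box Dia (not p2 or (p2 or not p1))), u
2. not p2 or (p2 or not p1), u
3. not Box Dia (not p2 or (p2 or not p1)), u
4. p2 or not p1, u
5. not p1, u
6. not Dia (not p2 or (p2 or not p1)), v
Accessibility: uRv
The negation has an open branch (countermodel exists).

Invalid (countermodel exists)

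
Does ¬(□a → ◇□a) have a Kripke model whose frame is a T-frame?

1. ¬(□a → ◇□a), u
2. □a, u
3. ¬◇□a, u
4. a, u
5. ¬□a, u
6. ¬a, v
7. a, v
Accessibility: uRu, uRv, vRv
Branch closes: a and ¬a both at v.
All branches of the tableau close; one closing branch shown above.

No, unsatisfiable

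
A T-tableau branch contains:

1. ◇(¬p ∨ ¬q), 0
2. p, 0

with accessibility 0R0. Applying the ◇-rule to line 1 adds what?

a fresh world 1 with 0R1, and ¬p ∨ ¬q at 1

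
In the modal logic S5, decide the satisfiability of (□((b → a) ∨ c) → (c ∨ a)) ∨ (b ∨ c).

Satisfiable

1. (□((b → a) ∨ c) → (c ∨ a)) ∨ (b ∨ c), 0
2. b ∨ c, 0
3. c, 0
Accessibility: 0R0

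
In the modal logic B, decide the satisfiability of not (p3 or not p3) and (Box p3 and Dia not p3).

1. not (p3 or not p3) and (Box p3 and Dia not p3), u
2. not (p3 or not p3), u   [and-rule on 1]
3. Box p3 and Dia not p3, u   [and-rule on 1]
4. not p3, u   [neg-or-rule on 2]
5. p3, u   [neg-or-rule on 2]
Accessibility: uRu
Branch closes: p3 and not p3 both at u.
All branches of the tableau close; one closing branch shown above.

Unsatisfiable (every branch closes)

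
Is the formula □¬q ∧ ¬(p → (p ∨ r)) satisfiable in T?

Unsatisfiable

1. □¬q ∧ ¬(p → (p ∨ r)), u
2. □¬q, u   [∧-rule on 1]
3. ¬(p → (p ∨ r)), u   [∧-rule on 1]
4. p, u   [¬→-rule on 3]
5. ¬(p ∨ r), u   [¬→-rule on 3]
6. ¬p, u   [¬∨-rule on 5]
7. ¬r, u   [¬∨-rule on 5]
Accessibility: uRu
Branch closes: p and ¬p both at u.
Every branch closes; the branch above is one of them.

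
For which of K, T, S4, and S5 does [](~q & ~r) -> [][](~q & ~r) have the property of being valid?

S4, S5

T-tableau for the negation ~([](~q & ~r) -> [][](~q & ~r)):
1. ~([](~q & ~r) -> [][](~q & ~r)), 0
2. [](~q & ~r), 0
3. ~[][](~q & ~r), 0
4. ~q & ~r, 0
5. ~q, 0
6. ~r, 0
7. ~[](~q & ~r), 1
8. ~q & ~r, 1
9. ~q, 1
10. ~r, 1
11. ~(~q & ~r), 2
12. r, 2
Accessibility: 0R0, 0R1, 1R1, 1R2, 2R2
Complete open branch: countermodel on a T-frame, so not valid in T, nor in K (the same frame is also a K-frame).
S4-tableau for the negation ~([](~q & ~r) -> [][](~q & ~r)):
1. ~([](~q & ~r) -> [][](~q & ~r)), 0
2. [](~q & ~r), 0
3. ~[][](~q & ~r), 0
4. ~q & ~r, 0
5. ~q, 0
6. ~r, 0
7. ~[](~q & ~r), 1
8. ~q & ~r, 1
9. ~q, 1
10. ~r, 1
11. ~(~q & ~r), 2
12. ~q & ~r, 2
13. ~q, 2
14. ~r, 2
15. r, 2
Accessibility: 0R0, 0R1, 0R2, 1R1, 1R2, 2R2
Branch closes: r and ~r both at 2.
Every branch closes (one shown): valid in S4, hence also in S5 (every theorem of S4 is a theorem of S5).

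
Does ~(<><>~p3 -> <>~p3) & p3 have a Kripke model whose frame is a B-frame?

1. ~(<><>~p3 -> <>~p3) & p3, 0
2. ~(<><>~p3 -> <>~p3), 0
3. p3, 0
4. <><>~p3, 0
5. ~<>~p3, 0
6. <>~p3, 1
7. p3, 1
8. ~p3, 2
Accessibility: 0R0, 0R1, 1R0, 1R1, 1R2, 2R1, 2R2

Satisfiable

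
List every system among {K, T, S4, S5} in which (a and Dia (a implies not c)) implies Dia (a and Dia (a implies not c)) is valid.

T-tableau for the negation not ((a and Dia (a implies not c)) implies Dia (a and Dia (a implies not c))):
1. not ((a and Dia (a implies not c)) implies Dia (a and Dia (a implies not c))), 0
2. a and Dia (a implies not c), 0
3. not Dia (a and Dia (a implies not c)), 0
4. a, 0
5. Dia (a implies not c), 0
6. not (a and Dia (a implies not c)), 0
7. not Dia (a implies not c), 0
8. not (a implies not c), 0
9. c, 0
10. a implies not c, 1
11. not (a and Dia (a implies not c)), 1
12. not (a implies not c), 1
13. a, 1
14. c, 1
15. not c, 1
Accessibility: 0R0, 0R1, 1R1
Branch closes: c and not c both at 1.
Every branch closes (one shown): valid in T, hence also in S4, S5 (every theorem of T is a theorem of S4 and S5).
K-tableau for the negation not ((a and Dia (a implies not c)) implies Dia (a and Dia (a implies not c))):
1. not ((a and Dia (a implies not c)) implies Dia (a and Dia (a implies not c))), 0
2. a and Dia (a implies not c), 0
3. not Dia (a and Dia (a implies not c)), 0
4. a, 0
5. Dia (a implies not c), 0
6. a implies not c, 1
7. not (a and Dia (a implies not c)), 1
8. not c, 1
9. not Dia (a implies not c), 1
Accessibility: 0R1
Complete open branch: countermodel on a K-frame, so not valid in K.

T, S4, S5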